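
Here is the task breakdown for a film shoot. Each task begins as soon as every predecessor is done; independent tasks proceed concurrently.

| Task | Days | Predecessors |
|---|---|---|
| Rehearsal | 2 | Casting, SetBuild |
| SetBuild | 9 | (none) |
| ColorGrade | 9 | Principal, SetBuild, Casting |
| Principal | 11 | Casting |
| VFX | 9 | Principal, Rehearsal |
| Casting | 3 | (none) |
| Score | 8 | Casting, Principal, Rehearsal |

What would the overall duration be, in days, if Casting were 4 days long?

24

The binding path is Casting→Principal→VFX = 3+11+9 = 23; finish at 23 days.
Casting lies on that path, so at 4 days the path becomes 24 days.
The critical path is still Casting→Principal→VFX; finish is now 24 days.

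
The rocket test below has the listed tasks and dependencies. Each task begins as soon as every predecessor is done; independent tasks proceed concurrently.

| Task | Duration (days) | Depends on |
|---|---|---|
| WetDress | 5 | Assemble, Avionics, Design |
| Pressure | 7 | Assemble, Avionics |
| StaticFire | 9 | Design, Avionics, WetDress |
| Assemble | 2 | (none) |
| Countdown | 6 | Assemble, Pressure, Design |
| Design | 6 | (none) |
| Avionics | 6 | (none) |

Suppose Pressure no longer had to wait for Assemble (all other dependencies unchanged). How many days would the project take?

20

With the dependency in place, Design→WetDress→StaticFire = 6+5+9 = 20 sets the finish at 20 days.
Dropping Assemble→Pressure doesn't change Pressure's earliest start (6); another predecessor still binds.
After: Design→WetDress→StaticFire = 6+5+9 = 20 → 20 days.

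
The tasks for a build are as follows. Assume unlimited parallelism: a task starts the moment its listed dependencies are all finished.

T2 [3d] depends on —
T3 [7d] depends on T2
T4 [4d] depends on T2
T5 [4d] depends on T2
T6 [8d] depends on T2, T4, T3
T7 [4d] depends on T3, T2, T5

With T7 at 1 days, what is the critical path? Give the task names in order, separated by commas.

T2, T3, T6

Baseline: T2→T3→T6 = 3+7+8 = 18 → 18 days.
The longest path through T7 is only 14 days, so T7 has float 4.
The critical path is still T2→T3→T6; finish is now 18 days.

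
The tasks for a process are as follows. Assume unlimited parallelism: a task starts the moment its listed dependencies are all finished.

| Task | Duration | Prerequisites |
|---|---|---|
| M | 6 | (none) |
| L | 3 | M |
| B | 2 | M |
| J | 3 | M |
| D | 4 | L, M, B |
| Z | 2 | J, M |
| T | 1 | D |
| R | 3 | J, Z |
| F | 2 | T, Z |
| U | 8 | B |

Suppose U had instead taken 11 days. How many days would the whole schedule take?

19

Actual critical path: M→B→U = 6+2+8 = 16 ⇒ 16 days.
U is on the critical path; changing it to 11 makes that path 19 days.
That remains the longest chain; total 19 days.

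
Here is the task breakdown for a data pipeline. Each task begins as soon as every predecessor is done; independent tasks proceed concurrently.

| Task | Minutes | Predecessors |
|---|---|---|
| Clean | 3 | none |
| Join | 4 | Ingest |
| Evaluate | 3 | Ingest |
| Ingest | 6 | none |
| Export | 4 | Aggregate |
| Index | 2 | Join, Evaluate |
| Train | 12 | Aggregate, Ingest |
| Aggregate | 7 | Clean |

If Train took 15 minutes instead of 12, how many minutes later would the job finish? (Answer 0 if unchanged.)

3

The binding path is Clean→Aggregate→Train = 3+7+12 = 22; finish at 22 minutes.
Train lies on that path, so at 15 minutes the path becomes 25 minutes.
The critical path is still Clean→Aggregate→Train; finish is now 25 minutes.
Change in finish: 25 − 22 = +3 minutes.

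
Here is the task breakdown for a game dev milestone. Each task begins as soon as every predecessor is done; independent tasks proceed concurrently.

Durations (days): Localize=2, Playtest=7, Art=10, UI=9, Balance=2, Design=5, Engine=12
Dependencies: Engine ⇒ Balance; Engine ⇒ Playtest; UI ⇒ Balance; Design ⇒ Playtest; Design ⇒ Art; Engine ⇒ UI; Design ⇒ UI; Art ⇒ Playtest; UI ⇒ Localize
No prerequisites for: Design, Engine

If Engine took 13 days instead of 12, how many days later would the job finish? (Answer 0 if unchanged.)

As given, the longest chain is Engine→UI→Balance = 12+9+2 = 23, so the finish is 23 days.
Engine lies on that path, so at 13 days the path becomes 24 days.
No other chain overtakes it, so the finish is 24 days.
Change in finish: 24 − 23 = +1 days.

1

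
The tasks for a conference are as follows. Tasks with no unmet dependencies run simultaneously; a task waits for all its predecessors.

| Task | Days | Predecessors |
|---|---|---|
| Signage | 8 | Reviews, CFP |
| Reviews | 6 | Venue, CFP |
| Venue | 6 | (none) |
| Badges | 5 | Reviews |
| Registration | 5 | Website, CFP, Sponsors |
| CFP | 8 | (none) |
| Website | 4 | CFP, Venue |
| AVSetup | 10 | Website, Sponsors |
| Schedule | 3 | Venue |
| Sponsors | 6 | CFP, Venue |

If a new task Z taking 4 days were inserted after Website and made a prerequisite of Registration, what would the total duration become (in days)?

Originally the plan takes 24 days.
With Z inserted, Registration now waits for max(Website, CFP, Sponsors, Z).
New critical path: CFP→Sponsors→AVSetup = 8+6+10 = 24 ⇒ 24 days.

24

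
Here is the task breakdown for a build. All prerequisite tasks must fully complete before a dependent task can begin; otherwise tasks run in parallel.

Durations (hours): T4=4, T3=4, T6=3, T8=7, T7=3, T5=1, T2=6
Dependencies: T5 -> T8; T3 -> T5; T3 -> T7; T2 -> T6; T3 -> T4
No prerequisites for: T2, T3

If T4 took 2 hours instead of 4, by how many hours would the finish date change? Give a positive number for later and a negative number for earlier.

Actual critical path: T3→T5→T8 = 4+1+7 = 12 ⇒ 12 hours.
T4 has 4 hours of float (longest path through it is 8).
The critical path is still T3→T5→T8; finish is now 12 hours.
Change in finish: 12 − 12 = +0 hours.

0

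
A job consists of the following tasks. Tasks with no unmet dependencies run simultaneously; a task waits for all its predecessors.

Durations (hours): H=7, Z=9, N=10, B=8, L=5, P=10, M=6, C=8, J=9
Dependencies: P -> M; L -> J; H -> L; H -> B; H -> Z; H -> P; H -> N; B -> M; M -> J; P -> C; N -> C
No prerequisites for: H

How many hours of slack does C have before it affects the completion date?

7

Critical path: H→P→M→J = 7+10+6+9 = 32, so the finish is 32 hours.
C finishes as early as 25 and must finish by 32.
Float = 32 − 25 = 7.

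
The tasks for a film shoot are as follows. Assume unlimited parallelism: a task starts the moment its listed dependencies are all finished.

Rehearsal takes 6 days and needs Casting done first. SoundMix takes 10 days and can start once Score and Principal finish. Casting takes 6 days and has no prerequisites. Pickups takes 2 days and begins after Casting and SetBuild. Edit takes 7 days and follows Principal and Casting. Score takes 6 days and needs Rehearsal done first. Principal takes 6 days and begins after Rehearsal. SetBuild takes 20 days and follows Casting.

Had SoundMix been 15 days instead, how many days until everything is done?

33

The binding path is Casting→Rehearsal→Score→SoundMix = 6+6+6+10 = 28; finish at 28 days.
Since SoundMix is critical, the +5 change carries straight to that chain (now 33 days).
New critical path: Casting→Rehearsal→Principal→SoundMix = 6+6+6+15 = 33 ⇒ 33 days.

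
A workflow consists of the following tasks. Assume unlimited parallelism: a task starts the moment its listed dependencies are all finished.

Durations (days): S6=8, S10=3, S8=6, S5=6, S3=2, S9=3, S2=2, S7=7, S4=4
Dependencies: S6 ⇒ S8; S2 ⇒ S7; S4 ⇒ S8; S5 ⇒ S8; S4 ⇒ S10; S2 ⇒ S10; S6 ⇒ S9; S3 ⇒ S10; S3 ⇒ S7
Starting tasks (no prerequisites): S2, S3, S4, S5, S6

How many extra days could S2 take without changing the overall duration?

The longest chain is S6→S8 = 8+6 = 14; overall finish 14 days.
S2 finishes as early as 2 and must finish by 7.
Slack of S2 = 5 − 0 = 5 days.

5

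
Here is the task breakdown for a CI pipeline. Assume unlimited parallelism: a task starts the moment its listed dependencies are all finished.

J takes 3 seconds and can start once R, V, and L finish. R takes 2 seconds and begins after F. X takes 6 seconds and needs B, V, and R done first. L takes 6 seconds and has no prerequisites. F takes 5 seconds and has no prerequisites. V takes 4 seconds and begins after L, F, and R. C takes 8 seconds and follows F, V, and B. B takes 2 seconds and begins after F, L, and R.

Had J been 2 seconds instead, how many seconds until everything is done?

The binding path is F→R→V→C = 5+2+4+8 = 19; finish at 19 seconds.
The longest path through J is only 14 seconds, so J has float 5.
The critical path is still F→R→V→C; finish is now 19 seconds.

19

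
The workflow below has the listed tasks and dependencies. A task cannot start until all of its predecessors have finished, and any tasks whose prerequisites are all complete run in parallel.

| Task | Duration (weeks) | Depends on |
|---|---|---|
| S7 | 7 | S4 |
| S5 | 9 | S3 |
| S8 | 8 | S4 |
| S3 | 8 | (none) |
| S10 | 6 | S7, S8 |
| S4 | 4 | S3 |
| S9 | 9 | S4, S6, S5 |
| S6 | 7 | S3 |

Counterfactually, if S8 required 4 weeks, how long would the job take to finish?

As given, the longest chain is S3→S4→S8→S10 = 8+4+8+6 = 26, so the finish is 26 weeks.
Since S8 is critical, the -4 change carries straight to that chain (now 22 weeks).
Now S3→S5→S9 = 8+9+9 = 26 is longest, so the finish becomes 26 weeks.

26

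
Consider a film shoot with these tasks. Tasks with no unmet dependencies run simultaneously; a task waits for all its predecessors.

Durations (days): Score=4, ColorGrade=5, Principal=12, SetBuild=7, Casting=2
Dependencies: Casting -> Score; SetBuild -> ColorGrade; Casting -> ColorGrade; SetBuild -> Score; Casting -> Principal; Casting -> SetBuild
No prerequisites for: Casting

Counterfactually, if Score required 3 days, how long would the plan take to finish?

Critical path before the change: Casting→SetBuild→ColorGrade = 2+7+5 = 14 giving 14 days.
Score is off the critical path — its longest chain is 13 days, giving 1 of slack.
That remains the longest chain; total 14 days.

14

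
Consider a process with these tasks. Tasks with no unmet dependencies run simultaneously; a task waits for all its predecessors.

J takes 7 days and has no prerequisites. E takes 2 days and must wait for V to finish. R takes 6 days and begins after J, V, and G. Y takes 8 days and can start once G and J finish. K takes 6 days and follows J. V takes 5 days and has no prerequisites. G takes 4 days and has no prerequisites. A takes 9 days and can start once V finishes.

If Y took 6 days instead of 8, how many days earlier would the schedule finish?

1

Baseline: J→Y = 7+8 = 15 → 15 days.
Y lies on that path, so at 6 days the path becomes 13 days.
The binding chain switches to V→A = 5+9 = 14; finish 14 days.
Change in finish: 14 − 15 = -1 days.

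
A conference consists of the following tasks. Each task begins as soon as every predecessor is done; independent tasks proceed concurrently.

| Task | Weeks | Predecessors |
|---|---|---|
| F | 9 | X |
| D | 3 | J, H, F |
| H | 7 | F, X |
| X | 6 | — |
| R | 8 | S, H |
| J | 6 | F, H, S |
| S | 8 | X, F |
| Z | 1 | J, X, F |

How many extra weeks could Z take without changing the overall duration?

2

X→F→S→J→D = 6+9+8+6+3 = 32 sets the makespan at 32 weeks.
Longest path through Z: 30 weeks (earliest finish 30, latest finish 32).
Float = 32 − 30 = 2.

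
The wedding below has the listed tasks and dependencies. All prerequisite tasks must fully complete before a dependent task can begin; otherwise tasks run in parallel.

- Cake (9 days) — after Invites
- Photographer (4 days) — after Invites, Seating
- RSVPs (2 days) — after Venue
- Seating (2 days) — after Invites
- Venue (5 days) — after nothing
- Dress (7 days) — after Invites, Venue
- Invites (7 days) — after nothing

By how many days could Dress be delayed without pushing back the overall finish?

The longest chain is Invites→Cake = 7+9 = 16; overall finish 16 days.
Dress finishes as early as 14 and must finish by 16.
Float = 16 − 14 = 2.

2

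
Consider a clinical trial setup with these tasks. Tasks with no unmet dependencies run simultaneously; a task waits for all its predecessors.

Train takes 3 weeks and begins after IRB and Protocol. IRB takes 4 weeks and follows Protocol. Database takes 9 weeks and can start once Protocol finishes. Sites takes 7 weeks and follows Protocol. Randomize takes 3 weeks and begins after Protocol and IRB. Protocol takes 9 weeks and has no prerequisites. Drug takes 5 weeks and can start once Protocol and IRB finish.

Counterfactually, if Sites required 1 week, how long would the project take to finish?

Critical path before the change: Protocol→IRB→Drug = 9+4+5 = 18 giving 18 weeks.
The longest path through Sites is only 16 weeks, so Sites has float 2.
That remains the longest chain; total 18 weeks.

18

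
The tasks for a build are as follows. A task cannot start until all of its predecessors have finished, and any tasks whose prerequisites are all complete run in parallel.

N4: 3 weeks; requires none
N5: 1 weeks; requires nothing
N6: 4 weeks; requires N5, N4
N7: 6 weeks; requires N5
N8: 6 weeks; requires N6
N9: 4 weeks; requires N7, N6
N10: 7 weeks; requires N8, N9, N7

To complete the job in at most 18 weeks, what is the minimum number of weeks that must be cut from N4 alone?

Current finish: 20 weeks; target: 18.
N4 is on every critical path, so each week cut from N4 cuts the finish by one (this holds down to a finish of 18).
Need 20 − 18 = 2 weeks off N4 → N4 becomes 1 week, finish becomes 18.

2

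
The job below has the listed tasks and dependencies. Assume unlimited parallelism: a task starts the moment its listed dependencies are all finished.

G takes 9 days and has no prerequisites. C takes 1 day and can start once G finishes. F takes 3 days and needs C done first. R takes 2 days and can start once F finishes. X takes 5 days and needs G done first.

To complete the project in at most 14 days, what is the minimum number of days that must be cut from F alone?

Current finish: 15 days; target: 14.
F is on every critical path, so each day cut from F cuts the finish by one (this holds down to a finish of 14).
Need 15 − 14 = 1 day off F → F becomes 2 days, finish becomes 14.

1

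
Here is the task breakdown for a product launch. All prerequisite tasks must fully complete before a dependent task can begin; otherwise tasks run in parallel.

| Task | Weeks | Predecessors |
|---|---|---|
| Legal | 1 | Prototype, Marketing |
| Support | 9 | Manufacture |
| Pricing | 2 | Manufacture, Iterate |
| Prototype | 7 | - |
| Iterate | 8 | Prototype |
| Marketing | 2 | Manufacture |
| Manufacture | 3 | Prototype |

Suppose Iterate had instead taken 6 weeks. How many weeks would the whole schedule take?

Actual critical path: Prototype→Manufacture→Support = 7+3+9 = 19 ⇒ 19 weeks.
The longest path through Iterate is only 17 weeks, so Iterate has float 2.
That remains the longest chain; total 19 weeks.

19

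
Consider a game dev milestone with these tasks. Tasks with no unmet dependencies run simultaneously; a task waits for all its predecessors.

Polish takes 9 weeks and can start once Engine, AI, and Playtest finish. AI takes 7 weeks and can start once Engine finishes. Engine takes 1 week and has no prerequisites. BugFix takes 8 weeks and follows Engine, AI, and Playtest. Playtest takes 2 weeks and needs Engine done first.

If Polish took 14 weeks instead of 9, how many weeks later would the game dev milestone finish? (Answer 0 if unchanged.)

5

The binding path is Engine→AI→Polish = 1+7+9 = 17; finish at 17 weeks.
Polish is on the critical path; changing it to 14 makes that path 22 weeks.
The critical path is still Engine→AI→Polish; finish is now 22 weeks.
Change in finish: 22 − 17 = +5 weeks.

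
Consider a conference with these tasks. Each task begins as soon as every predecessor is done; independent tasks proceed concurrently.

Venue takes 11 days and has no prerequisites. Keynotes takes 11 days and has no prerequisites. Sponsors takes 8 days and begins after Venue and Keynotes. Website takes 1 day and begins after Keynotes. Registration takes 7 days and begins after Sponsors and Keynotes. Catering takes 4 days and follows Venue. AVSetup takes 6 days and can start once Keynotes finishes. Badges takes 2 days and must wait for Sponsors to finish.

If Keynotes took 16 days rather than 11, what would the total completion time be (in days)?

Actual critical path: Keynotes→Sponsors→Registration = 11+8+7 = 26 ⇒ 26 days.
Keynotes is on the critical path; changing it to 16 makes that path 31 days.
That remains the longest chain; total 31 days.

31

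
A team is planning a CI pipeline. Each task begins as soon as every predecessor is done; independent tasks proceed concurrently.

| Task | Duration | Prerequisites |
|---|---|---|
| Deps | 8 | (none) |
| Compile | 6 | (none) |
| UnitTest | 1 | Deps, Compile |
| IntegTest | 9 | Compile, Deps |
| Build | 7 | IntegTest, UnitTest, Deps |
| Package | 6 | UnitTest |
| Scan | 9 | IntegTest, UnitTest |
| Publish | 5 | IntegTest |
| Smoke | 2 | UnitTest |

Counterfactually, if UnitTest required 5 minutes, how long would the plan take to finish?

26

The binding path is Deps→IntegTest→Scan = 8+9+9 = 26; finish at 26 minutes.
UnitTest has 8 minutes of float (longest path through it is 18).
That remains the longest chain; total 26 minutes.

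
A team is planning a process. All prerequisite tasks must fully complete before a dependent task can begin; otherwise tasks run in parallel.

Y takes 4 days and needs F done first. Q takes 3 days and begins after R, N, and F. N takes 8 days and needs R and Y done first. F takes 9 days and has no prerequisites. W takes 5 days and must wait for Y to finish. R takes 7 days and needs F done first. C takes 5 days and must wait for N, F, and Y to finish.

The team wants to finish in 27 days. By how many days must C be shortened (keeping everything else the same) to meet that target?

Current finish: 29 days; target: 27.
C is on every critical path, so each day cut from C cuts the finish by one (this holds down to a finish of 27).
Need 29 − 27 = 2 days off C → C becomes 3 days, finish becomes 27.

2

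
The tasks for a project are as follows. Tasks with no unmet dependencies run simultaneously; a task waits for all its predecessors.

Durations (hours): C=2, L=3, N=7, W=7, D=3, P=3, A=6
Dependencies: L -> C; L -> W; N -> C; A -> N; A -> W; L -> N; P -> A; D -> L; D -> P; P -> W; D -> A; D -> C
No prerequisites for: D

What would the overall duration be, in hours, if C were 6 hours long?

The binding path is D→P→A→N→C = 3+3+6+7+2 = 21; finish at 21 hours.
C lies on that path, so at 6 hours the path becomes 25 hours.
No other chain overtakes it, so the finish is 25 hours.

25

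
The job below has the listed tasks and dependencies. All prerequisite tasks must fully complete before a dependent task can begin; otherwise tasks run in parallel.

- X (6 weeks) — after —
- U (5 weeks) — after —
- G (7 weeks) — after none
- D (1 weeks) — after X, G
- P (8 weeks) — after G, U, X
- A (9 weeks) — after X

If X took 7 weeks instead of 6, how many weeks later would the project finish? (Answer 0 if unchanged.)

1

Critical path before the change: X→A = 6+9 = 15 giving 15 weeks.
X is on the critical path; changing it to 7 makes that path 16 weeks.
The critical path is still X→A; finish is now 16 weeks.
Change in finish: 16 − 15 = +1 weeks.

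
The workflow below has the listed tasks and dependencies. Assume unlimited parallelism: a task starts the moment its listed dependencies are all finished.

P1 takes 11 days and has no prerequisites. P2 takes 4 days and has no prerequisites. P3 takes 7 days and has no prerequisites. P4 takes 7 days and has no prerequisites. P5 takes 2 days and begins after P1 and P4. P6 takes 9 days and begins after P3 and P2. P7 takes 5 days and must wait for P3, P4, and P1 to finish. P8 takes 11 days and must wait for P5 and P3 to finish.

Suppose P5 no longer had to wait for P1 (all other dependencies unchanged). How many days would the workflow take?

Original critical path: P1→P5→P8 = 11+2+11 = 24 ⇒ 24 days.
Without P1→P5, P5's earliest start moves from 11 to 7.
The longest chain is now P4→P5→P8 = 7+2+11 = 20, so the workflow takes 20 days.

20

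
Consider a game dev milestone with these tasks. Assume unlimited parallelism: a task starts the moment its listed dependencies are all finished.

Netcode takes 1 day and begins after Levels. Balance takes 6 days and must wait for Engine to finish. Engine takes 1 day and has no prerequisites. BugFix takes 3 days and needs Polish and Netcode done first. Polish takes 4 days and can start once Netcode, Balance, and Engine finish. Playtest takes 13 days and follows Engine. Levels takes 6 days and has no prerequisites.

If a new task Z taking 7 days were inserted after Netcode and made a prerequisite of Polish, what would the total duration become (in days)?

21

Originally the project takes 14 days.
With Z inserted, Polish now waits for max(Netcode, Balance, Engine, Z).
New critical path: Levels→Netcode→Z→Polish→BugFix = 6+1+7+4+3 = 21 ⇒ 21 days.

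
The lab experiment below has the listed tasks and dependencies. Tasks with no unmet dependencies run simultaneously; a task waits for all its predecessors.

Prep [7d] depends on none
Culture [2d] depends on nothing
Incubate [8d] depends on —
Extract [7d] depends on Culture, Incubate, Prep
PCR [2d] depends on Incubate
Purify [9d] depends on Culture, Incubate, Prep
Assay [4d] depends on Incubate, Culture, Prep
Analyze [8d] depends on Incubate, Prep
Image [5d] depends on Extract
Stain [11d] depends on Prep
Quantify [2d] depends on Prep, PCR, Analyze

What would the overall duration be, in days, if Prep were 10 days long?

Baseline: Incubate→Extract→Image = 8+7+5 = 20 → 20 days.
The longest path through Prep is only 19 days, so Prep has float 1.
Now Prep→Extract→Image = 10+7+5 = 22 is longest, so the finish becomes 22 days.

22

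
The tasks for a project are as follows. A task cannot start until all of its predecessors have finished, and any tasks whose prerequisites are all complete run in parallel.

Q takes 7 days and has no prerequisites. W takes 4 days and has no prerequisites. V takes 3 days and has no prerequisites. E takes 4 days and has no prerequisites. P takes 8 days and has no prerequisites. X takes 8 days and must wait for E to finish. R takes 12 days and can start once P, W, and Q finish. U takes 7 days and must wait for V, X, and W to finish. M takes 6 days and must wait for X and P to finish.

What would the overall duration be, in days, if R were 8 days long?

19

Baseline: P→R = 8+12 = 20 → 20 days.
Since R is critical, the -4 change carries straight to that chain (now 16 days).
Now E→X→U = 4+8+7 = 19 is longest, so the finish becomes 19 days.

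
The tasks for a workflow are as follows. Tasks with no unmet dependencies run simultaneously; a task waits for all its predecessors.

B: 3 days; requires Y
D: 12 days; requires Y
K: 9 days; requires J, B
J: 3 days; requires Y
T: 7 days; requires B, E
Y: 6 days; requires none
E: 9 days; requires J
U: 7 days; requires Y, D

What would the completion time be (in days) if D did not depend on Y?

25

With the dependency in place, Y→D→U = 6+12+7 = 25 sets the finish at 25 days.
Without Y→D, D's earliest start moves from 6 to 0.
After: Y→J→E→T = 6+3+9+7 = 25 → 25 days.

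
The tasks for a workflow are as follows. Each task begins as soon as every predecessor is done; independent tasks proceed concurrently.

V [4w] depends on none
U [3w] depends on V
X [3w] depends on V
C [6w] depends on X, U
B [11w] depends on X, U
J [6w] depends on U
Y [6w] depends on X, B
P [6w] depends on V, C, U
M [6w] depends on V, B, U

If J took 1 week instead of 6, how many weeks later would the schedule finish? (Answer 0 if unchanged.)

0

Baseline: V→U→B→Y = 4+3+11+6 = 24 → 24 weeks.
J has 11 weeks of float (longest path through it is 13).
The critical path is still V→U→B→Y; finish is now 24 weeks.
Change in finish: 24 − 24 = +0 weeks.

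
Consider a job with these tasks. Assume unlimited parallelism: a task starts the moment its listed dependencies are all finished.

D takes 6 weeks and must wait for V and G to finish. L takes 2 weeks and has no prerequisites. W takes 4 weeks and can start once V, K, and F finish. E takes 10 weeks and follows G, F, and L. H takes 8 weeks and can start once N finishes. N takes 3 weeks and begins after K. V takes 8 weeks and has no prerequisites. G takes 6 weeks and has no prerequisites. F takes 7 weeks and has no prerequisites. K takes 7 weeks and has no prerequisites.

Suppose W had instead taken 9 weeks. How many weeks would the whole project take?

As given, the longest chain is K→N→H = 7+3+8 = 18, so the finish is 18 weeks.
W is off the critical path — its longest chain is 12 weeks, giving 6 of slack.
The critical path is still K→N→H; finish is now 18 weeks.

18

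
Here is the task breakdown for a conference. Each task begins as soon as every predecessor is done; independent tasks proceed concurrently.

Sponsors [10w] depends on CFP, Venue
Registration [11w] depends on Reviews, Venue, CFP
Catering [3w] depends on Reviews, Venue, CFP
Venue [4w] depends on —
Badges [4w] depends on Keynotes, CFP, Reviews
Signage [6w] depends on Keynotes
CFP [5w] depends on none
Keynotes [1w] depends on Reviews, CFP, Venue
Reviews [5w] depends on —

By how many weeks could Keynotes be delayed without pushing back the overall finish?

Critical path: CFP→Registration = 5+11 = 16, so the finish is 16 weeks.
The longest chain containing Keynotes totals 12 weeks.
So Keynotes can slip 10 − 6 = 4 weeks.

4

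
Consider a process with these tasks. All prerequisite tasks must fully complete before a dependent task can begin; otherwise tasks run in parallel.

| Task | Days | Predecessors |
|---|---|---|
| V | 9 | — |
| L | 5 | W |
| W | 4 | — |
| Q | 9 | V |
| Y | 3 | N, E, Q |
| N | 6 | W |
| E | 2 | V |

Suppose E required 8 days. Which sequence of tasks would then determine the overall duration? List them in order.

V, Q, Y

Critical path before the change: V→Q→Y = 9+9+3 = 21 giving 21 days.
E is off the critical path — its longest chain is 14 days, giving 7 of slack.
The critical path is still V→Q→Y; finish is now 21 days.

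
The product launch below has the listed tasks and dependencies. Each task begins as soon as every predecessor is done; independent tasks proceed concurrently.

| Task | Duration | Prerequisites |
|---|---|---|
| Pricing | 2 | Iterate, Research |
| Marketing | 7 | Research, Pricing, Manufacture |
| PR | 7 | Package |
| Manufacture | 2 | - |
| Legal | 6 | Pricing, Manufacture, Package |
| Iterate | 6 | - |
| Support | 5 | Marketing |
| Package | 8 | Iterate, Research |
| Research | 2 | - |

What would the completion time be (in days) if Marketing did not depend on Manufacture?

Before: longest chain Iterate→Package→PR = 6+8+7 = 21, finish 21.
Dropping Manufacture→Marketing doesn't change Marketing's earliest start (8); another predecessor still binds.
The longest chain is now Iterate→Package→PR = 6+8+7 = 21, so the project takes 21 days.

21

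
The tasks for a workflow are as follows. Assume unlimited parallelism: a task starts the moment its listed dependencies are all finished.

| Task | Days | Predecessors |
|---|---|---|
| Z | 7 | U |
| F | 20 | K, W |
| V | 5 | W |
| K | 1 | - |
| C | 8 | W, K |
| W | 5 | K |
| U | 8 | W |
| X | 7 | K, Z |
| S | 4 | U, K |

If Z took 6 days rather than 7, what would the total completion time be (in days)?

The binding path is K→W→U→Z→X = 1+5+8+7+7 = 28; finish at 28 days.
Z lies on that path, so at 6 days the path becomes 27 days.
The critical path is still K→W→U→Z→X; finish is now 27 days.

27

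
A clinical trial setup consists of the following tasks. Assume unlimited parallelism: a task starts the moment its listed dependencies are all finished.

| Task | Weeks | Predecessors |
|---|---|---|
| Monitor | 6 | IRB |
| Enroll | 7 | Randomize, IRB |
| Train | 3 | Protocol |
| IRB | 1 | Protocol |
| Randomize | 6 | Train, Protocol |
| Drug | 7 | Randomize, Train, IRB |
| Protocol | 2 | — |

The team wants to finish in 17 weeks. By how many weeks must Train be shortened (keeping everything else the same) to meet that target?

Current finish: 18 weeks; target: 17.
Train is on every critical path, so each week cut from Train cuts the finish by one (this holds down to a finish of 16).
Need 18 − 17 = 1 week off Train → Train becomes 2 weeks, finish becomes 17.

1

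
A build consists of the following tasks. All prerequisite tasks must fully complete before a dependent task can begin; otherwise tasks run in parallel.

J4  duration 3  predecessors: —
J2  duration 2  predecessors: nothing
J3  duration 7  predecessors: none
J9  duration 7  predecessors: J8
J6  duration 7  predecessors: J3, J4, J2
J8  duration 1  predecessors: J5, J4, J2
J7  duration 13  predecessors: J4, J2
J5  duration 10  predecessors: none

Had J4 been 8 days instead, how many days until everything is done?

21

Baseline: J5→J8→J9 = 10+1+7 = 18 → 18 days.
The longest path through J4 is only 16 days, so J4 has float 2.
Now J4→J7 = 8+13 = 21 is longest, so the finish becomes 21 days.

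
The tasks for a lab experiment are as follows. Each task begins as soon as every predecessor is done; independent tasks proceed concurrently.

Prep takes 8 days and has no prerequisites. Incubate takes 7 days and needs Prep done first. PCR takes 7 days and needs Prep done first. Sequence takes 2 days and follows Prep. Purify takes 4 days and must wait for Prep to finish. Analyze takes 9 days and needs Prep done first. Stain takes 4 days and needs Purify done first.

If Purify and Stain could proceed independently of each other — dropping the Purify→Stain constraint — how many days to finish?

With the dependency in place, Prep→Analyze = 8+9 = 17 sets the finish at 17 days.
Without Purify→Stain, Stain's earliest start moves from 12 to 0.
The longest chain is now Prep→Analyze = 8+9 = 17, so the plan takes 17 days.

17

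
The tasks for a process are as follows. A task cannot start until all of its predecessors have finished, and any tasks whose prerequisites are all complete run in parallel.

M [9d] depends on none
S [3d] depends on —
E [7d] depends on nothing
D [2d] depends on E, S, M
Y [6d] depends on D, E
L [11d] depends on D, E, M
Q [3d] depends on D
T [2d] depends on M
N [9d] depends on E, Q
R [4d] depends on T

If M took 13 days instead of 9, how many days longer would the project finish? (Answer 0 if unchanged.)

As given, the longest chain is M→D→Q→N = 9+2+3+9 = 23, so the finish is 23 days.
Since M is critical, the +4 change carries straight to that chain (now 27 days).
No other chain overtakes it, so the finish is 27 days.
Change in finish: 27 − 23 = +4 days.

4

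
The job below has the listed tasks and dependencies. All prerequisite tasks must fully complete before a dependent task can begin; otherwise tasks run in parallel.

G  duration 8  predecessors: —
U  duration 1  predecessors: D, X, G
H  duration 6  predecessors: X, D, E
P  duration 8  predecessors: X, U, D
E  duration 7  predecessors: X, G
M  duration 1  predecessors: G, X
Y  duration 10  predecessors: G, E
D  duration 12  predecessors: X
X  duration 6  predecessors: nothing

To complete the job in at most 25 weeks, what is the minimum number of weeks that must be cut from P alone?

Current finish: 27 weeks; target: 25.
P is on every critical path, so each week cut from P cuts the finish by one (this holds down to a finish of 25).
Need 27 − 25 = 2 weeks off P → P becomes 6 weeks, finish becomes 25.

2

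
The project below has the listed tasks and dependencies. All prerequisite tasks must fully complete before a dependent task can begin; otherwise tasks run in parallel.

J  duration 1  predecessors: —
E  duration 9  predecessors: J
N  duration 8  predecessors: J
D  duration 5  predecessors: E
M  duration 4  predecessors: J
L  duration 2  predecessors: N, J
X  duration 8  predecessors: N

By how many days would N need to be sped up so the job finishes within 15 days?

2

Current finish: 17 days; target: 15.
N is on every critical path, so each day cut from N cuts the finish by one (this holds down to a finish of 15).
Need 17 − 15 = 2 days off N → N becomes 6 days, finish becomes 15.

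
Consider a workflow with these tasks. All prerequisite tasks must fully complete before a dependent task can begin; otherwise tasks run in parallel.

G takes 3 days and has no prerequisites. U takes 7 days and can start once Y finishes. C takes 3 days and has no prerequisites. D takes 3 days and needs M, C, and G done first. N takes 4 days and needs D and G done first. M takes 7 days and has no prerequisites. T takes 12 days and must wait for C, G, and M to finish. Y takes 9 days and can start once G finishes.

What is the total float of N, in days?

5

M→T = 7+12 = 19 sets the makespan at 19 days.
N finishes as early as 14 and must finish by 19.
Slack of N = 15 − 10 = 5 days.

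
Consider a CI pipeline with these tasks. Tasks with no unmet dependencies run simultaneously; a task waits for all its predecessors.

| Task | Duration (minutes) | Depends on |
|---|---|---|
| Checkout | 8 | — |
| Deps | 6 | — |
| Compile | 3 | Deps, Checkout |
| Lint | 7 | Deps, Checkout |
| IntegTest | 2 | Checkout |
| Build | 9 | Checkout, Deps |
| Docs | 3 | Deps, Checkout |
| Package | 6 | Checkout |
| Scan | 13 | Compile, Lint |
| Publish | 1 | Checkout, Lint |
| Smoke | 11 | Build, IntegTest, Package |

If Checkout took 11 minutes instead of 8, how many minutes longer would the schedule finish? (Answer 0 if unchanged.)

The binding path is Checkout→Lint→Scan = 8+7+13 = 28; finish at 28 minutes.
Since Checkout is critical, the +3 change carries straight to that chain (now 31 minutes).
The critical path is still Checkout→Lint→Scan; finish is now 31 minutes.
Change in finish: 31 − 28 = +3 minutes.

3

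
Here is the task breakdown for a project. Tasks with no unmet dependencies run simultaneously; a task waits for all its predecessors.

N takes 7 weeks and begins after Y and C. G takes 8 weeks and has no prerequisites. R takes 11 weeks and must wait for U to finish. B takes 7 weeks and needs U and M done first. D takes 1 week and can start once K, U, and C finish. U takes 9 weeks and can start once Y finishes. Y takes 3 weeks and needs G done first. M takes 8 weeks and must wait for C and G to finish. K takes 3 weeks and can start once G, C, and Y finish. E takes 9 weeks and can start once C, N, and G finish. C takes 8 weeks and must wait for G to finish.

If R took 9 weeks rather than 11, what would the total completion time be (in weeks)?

As given, the longest chain is G→C→N→E = 8+8+7+9 = 32, so the finish is 32 weeks.
The longest path through R is only 31 weeks, so R has float 1.
That remains the longest chain; total 32 weeks.

32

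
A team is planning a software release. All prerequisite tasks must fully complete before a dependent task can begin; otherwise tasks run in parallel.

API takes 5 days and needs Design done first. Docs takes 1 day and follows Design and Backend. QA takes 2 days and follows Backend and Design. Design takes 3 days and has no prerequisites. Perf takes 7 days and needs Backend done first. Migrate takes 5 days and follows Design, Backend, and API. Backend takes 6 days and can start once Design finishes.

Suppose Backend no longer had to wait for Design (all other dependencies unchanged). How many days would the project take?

With the dependency in place, Design→Backend→Perf = 3+6+7 = 16 sets the finish at 16 days.
Without Design→Backend, Backend's earliest start moves from 3 to 0.
After: Design→API→Migrate = 3+5+5 = 13 → 13 days.

13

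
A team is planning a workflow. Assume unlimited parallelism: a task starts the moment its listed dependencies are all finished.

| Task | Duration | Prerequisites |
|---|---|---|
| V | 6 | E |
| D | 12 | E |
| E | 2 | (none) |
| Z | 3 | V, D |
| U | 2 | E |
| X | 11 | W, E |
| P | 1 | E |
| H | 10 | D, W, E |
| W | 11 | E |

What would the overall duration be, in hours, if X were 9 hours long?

24

Actual critical path: E→W→X = 2+11+11 = 24 ⇒ 24 hours.
X is on the critical path; changing it to 9 makes that path 22 hours.
Now E→D→H = 2+12+10 = 24 is longest, so the finish becomes 24 hours.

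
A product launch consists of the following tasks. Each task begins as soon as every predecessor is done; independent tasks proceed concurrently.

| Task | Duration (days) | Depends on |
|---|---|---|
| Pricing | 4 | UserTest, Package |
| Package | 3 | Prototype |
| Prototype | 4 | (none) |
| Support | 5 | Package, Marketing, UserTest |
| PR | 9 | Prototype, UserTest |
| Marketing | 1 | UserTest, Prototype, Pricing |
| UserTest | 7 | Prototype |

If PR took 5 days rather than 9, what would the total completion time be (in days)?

21

The binding path is Prototype→UserTest→Pricing→Marketing→Support = 4+7+4+1+5 = 21; finish at 21 days.
PR is off the critical path — its longest chain is 20 days, giving 1 of slack.
No other chain overtakes it, so the finish is 21 days.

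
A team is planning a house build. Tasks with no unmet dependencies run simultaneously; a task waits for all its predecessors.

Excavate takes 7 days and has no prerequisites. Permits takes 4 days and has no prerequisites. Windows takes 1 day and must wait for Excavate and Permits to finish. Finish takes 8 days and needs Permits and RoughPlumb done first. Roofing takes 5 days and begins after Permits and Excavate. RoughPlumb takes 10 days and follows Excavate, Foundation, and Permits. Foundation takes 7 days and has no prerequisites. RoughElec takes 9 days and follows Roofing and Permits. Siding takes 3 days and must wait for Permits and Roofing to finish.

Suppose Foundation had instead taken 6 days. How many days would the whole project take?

Actual critical path: Foundation→RoughPlumb→Finish = 7+10+8 = 25 ⇒ 25 days.
Foundation is on the critical path; changing it to 6 makes that path 24 days.
New critical path: Excavate→RoughPlumb→Finish = 7+10+8 = 25 ⇒ 25 days.

25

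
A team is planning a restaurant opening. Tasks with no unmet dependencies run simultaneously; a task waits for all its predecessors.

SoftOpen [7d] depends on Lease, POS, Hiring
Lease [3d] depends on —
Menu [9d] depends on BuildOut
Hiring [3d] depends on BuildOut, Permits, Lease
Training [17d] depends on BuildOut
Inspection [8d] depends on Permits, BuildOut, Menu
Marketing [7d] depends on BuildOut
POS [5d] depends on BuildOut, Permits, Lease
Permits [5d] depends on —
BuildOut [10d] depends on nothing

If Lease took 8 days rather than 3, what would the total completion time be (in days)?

Actual critical path: BuildOut→Menu→Inspection = 10+9+8 = 27 ⇒ 27 days.
Lease is off the critical path — its longest chain is 15 days, giving 12 of slack.
That remains the longest chain; total 27 days.

27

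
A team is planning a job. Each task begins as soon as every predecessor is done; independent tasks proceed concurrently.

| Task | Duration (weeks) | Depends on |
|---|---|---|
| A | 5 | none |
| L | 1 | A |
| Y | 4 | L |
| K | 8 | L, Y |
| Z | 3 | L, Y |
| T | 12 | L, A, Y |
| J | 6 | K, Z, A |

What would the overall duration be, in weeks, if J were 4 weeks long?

Actual critical path: A→L→Y→K→J = 5+1+4+8+6 = 24 ⇒ 24 weeks.
J is on the critical path; changing it to 4 makes that path 22 weeks.
That remains the longest chain; total 22 weeks.

22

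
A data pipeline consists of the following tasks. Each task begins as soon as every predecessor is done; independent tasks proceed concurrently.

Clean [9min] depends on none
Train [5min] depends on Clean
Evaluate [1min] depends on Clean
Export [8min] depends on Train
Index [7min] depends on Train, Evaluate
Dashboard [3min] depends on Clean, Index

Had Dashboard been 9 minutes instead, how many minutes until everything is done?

30

Baseline: Clean→Train→Index→Dashboard = 9+5+7+3 = 24 → 24 minutes.
Since Dashboard is critical, the +6 change carries straight to that chain (now 30 minutes).
That remains the longest chain; total 30 minutes.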